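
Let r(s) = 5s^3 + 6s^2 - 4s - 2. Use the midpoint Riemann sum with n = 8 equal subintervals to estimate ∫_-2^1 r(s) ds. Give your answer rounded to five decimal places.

Δs = (1 − (-2))/8 = 0.375.
Midpoints: -1.8125, -1.4375, -1.0625, -0.6875, -0.3125, 0.0625, 0.4375, 0.8125.
r(-1.8125) = -19705/4096, r(-1.4375) = 5309/4096, r(-1.0625) = 12395/4096, r(-0.6875) = 8033/4096, r(-0.3125) = -1297/4096, r(0.0625) = -9115/4096, r(0.4375) = -8941/4096, r(0.8125) = 5705/4096.
Sum = Δs · [r(-1.8125) + r(-1.4375) + r(-1.0625) + ...].
Sum ≈ -0.69727.

-0.69727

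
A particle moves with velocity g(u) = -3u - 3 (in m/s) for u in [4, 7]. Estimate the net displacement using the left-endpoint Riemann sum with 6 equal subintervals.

Δu = (7 − 4)/6 = 0.5.
Left endpoints: 4, 4.5, 5, 5.5, 6, 6.5.
g(4) = -15, g(4.5) = -16.5, g(5) = -18, g(5.5) = -19.5, g(6) = -21, g(6.5) = -22.5.
Sum = Δu · [g(4) + g(4.5) + g(5) + ...].
Sum = -56.25.

-56.25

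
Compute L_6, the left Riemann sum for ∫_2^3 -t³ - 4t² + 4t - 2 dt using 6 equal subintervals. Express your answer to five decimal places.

-30.71991

Δt = (3 − 2)/6 = 1/6.
Left endpoints: 2, 13/6, 7/3, 2.5, 8/3, 17/6.
f(2) = -18, f(13/6) = -4813/216, f(7/3) = -733/27, f(2.5) = -32.625, f(8/3) = -1046/27, f(17/6) = -9833/216.
Sum = Δt · [f(2) + f(13/6) + f(7/3) + ...].
Sum ≈ -30.71991.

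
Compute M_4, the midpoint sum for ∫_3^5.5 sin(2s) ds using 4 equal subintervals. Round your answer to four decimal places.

Δs = (5.5 − 3)/4 = 0.625.
Midpoints: 3.3125, 3.9375, 4.5625, 5.1875.
f(3.3125) ≈ 0.3352, f(3.9375) ≈ 0.9998, f(4.5625) ≈ 0.2953, f(5.1875) ≈ -0.8135.
Sum = Δs · [f(3.3125) + f(3.9375) + f(4.5625) + f(5.1875)].
Sum ≈ 0.5105.

0.5105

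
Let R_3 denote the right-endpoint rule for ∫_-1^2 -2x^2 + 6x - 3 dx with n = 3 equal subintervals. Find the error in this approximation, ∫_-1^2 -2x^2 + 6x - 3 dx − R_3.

Exact integral: ∫_-1^2 f(x) dx = -6.
R_3 = -1.
Error = -6 − (-1) = -5.

-5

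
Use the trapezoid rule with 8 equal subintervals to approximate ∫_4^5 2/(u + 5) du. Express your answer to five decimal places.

0.21073

Δu = (5 − 4)/8 = 0.125.
f(4) = 2/9, f(4.125) = 16/73, f(4.25) = 8/37, f(4.375) = 16/75, f(4.5) = 4/19, f(4.625) = 16/77, f(4.75) = 8/39, f(4.875) = 16/79, f(5) = 0.2.
T_8 = (Δu/2)·[f(u_0) + 2f(u_1) + ... + 2f(u_{7}) + f(u_8)].
Sum ≈ 0.21073.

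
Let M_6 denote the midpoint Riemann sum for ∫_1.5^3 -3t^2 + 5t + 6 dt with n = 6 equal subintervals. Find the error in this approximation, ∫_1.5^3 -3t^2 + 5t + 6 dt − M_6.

-0.0234375

Exact integral: ∫_1.5^3 f(t) dt = 2.25.
M_6 = 2.2734375.
Error = 2.25 − 2.2734375 = -0.0234375.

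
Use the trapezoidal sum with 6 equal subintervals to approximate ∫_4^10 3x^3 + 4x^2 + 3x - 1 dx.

Δx = (10 − 4)/6 = 1.
f(4) = 267, f(5) = 489, f(6) = 809, f(7) = 1245, f(8) = 1815, f(9) = 2537, f(10) = 3429.
T_6 = (Δx/2)·[f(x_0) + 2f(x_1) + ... + 2f(x_{5}) + f(x_6)].
Sum = 8743.

8743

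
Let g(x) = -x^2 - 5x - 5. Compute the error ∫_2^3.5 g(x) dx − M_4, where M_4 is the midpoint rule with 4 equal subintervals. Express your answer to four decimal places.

Exact integral: ∫_2^3.5 g(x) dx = -39.75.
M_4 ≈ -39.732422.
Error ≈ -39.75 − (-39.732422) ≈ -0.0176.

-0.0176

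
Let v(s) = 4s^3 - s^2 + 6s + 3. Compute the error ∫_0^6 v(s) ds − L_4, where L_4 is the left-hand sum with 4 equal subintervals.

569.25

Exact integral: ∫_0^6 v(s) ds = 1350.
L_4 = 780.75.
Error = 1350 − 780.75 = 569.25.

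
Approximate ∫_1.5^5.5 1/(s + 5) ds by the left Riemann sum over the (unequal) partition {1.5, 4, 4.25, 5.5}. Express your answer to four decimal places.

0.5475

Subinterval widths: 2.5, 0.25, 1.25.
Left endpoints: 1.5, 4, 4.25.
f(1.5) = 2/13, f(4) = 1/9, f(4.25) = 4/37.
Sum = Σ Δs_i · f(s_i).
Sum ≈ 0.5475.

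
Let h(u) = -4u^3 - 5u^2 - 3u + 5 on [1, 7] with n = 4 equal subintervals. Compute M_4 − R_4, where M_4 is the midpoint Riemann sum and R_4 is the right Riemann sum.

M_4 = -2952.375.
R_4 = -4350.75.
M_4 − R_4 = 1398.375.

1398.375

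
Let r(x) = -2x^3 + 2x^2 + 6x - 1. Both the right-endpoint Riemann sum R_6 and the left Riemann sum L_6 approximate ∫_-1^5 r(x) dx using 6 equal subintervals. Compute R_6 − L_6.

R_6 = -256.
L_6 = -88.
R_6 − L_6 = -168.

-168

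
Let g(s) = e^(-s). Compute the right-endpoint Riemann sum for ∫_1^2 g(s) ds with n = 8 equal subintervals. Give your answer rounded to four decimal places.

Δs = (2 − 1)/8 = 0.125.
Right endpoints: 1.125, 1.25, 1.375, 1.5, 1.625, 1.75, 1.875, 2.
g(1.125) ≈ 0.3247, g(1.25) ≈ 0.2865, g(1.375) ≈ 0.2528, g(1.5) ≈ 0.2231, g(1.625) ≈ 0.1969, g(1.75) ≈ 0.1738, g(1.875) ≈ 0.1534, g(2) ≈ 0.1353.
Sum = Δs · [g(1.125) + g(1.25) + g(1.375) + ...].
Sum ≈ 0.2183.

0.2183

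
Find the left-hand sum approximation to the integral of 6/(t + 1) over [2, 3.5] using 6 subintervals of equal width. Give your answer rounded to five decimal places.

2.51805

Δt = (3.5 − 2)/6 = 0.25.
Left endpoints: 2, 2.25, 2.5, 2.75, 3, 3.25.
f(2) = 2, f(2.25) = 24/13, f(2.5) = 12/7, f(2.75) = 1.6, f(3) = 1.5, f(3.25) = 24/17.
Sum = Δt · [f(2) + f(2.25) + f(2.5) + ...].
Sum ≈ 2.51805.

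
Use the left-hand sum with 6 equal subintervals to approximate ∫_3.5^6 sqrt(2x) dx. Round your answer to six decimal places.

Δx = (6 − 3.5)/6 = 5/12.
Left endpoints: 3.5, 47/12, 13/3, 4.75, 31/6, 67/12.
f(3.5) ≈ 2.645751, f(47/12) ≈ 2.798809, f(13/3) ≈ 2.943920, f(4.75) ≈ 3.082207, f(31/6) ≈ 3.214550, f(67/12) ≈ 3.341656.
Sum = Δx · [f(3.5) + f(47/12) + f(13/3) + ...].
Sum ≈ 7.511206.

7.511206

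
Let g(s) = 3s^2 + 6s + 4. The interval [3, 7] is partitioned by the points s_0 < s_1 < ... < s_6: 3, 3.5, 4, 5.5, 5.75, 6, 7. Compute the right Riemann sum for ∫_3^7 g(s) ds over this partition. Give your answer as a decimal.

524.921875

Subinterval widths: 0.5, 0.5, 1.5, 0.25, 0.25, 1.
Right endpoints: 3.5, 4, 5.5, 5.75, 6, 7.
g(3.5) = 61.75, g(4) = 76, g(5.5) = 127.75, g(5.75) = 137.6875, g(6) = 148, g(7) = 193.
Sum = Σ Δs_i · g(s_i).
Sum = 524.921875.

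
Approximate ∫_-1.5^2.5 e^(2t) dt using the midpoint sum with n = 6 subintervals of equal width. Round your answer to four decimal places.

68.9589

Δt = (2.5 − (-1.5))/6 = 2/3.
Midpoints: -7/6, -0.5, 1/6, 5/6, 1.5, 13/6.
f(-7/6) ≈ 0.0970, f(-0.5) ≈ 0.3679, f(1/6) ≈ 1.3956, f(5/6) ≈ 5.2945, f(1.5) ≈ 20.0855, f(13/6) ≈ 76.1979.
Sum = Δt · [f(-7/6) + f(-0.5) + f(1/6) + ...].
Sum ≈ 68.9589.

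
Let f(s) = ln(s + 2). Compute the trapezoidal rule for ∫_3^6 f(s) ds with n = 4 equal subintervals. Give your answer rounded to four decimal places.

Δs = (6 − 3)/4 = 0.75.
f(3) ≈ 1.6094, f(3.75) ≈ 1.7492, f(4.5) ≈ 1.8718, f(5.25) ≈ 1.9810, f(6) ≈ 2.0794.
T_4 = (Δs/2)·[f(s_0) + 2f(s_1) + 2f(s_2) + 2f(s_3) + f(s_4)].
Sum ≈ 5.5848.

5.5848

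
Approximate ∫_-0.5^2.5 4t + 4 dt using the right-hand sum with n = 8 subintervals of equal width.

26.25

Δt = (2.5 − (-0.5))/8 = 0.375.
Right endpoints: -0.125, 0.25, 0.625, 1, 1.375, 1.75, 2.125, 2.5.
f(-0.125) = 3.5, f(0.25) = 5, f(0.625) = 6.5, f(1) = 8, f(1.375) = 9.5, f(1.75) = 11, f(2.125) = 12.5, f(2.5) = 14.
Sum = Δt · [f(-0.125) + f(0.25) + f(0.625) + ...].
Sum = 26.25.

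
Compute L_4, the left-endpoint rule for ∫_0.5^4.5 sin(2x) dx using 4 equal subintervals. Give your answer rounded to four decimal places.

0.6807

Δx = (4.5 − 0.5)/4 = 1.
Left endpoints: 0.5, 1.5, 2.5, 3.5.
f(0.5) ≈ 0.8415, f(1.5) ≈ 0.1411, f(2.5) ≈ -0.9589, f(3.5) ≈ 0.6570.
Sum = Δx · [f(0.5) + f(1.5) + f(2.5) + f(3.5)].
Sum ≈ 0.6807.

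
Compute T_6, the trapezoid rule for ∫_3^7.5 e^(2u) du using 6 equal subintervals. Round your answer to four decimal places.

Δu = (7.5 − 3)/6 = 0.75.
f(3) ≈ 403.4288, f(3.75) ≈ 1808.0424, f(4.5) ≈ 8103.0839, f(5.25) ≈ 36315.5027, f(6) ≈ 162754.7914, f(6.75) ≈ 729416.3698, f(7.5) ≈ 3269017.3725.
T_6 = (Δu/2)·[f(u_0) + 2f(u_1) + ... + 2f(u_{5}) + f(u_6)].
Sum ≈ 1929831.1432.

1929831.1432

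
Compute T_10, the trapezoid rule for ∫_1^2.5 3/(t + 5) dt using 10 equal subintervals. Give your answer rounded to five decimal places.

Δt = (2.5 − 1)/10 = 0.15.
f(1) = 0.5, f(1.15) = 20/41, f(1.3) = 10/21, f(1.45) = 20/43, f(1.6) = 5/11, f(1.75) = 4/9, f(1.9) = 10/23, f(2.05) = 20/47, f(2.2) = 5/12, f(2.35) = 20/49, f(2.5) = 0.4.
T_10 = (Δt/2)·[f(t_0) + 2f(t_1) + ... + 2f(t_{9}) + f(t_10)].
Sum ≈ 0.66949.

0.66949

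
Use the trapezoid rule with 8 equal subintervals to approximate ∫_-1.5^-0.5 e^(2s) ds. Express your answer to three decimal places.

Δs = (-0.5 − (-1.5))/8 = 0.125.
f(-1.5) ≈ 0.050, f(-1.375) ≈ 0.064, f(-1.25) ≈ 0.082, f(-1.125) ≈ 0.105, f(-1) ≈ 0.135, f(-0.875) ≈ 0.174, f(-0.75) ≈ 0.223, f(-0.625) ≈ 0.287, f(-0.5) ≈ 0.368.
T_8 = (Δs/2)·[f(s_0) + 2f(s_1) + ... + 2f(s_{7}) + f(s_8)].
Sum ≈ 0.160.

0.160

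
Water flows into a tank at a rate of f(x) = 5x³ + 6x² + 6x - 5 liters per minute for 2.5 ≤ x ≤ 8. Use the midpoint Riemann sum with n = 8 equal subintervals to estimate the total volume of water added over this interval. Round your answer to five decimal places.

Δx = (8 − 2.5)/8 = 0.6875.
Midpoints: 2.84375, 3.53125, 4.21875, 4.90625, 5.59375, 6.28125, 6.96875, 7.65625.
f(2.84375) = 5753071/32768, f(3.53125) = 10196565/32768, f(4.21875) = 16466675/32768, f(4.90625) = 24882841/32768, f(5.59375) = 35764503/32768, f(6.28125) = 49431101/32768, f(6.96875) = 66202075/32768, f(7.65625) = 86396865/32768.
Sum = Δx · [f(2.84375) + f(3.53125) + f(4.21875) + ...].
Sum ≈ 6191.31213.

6191.31213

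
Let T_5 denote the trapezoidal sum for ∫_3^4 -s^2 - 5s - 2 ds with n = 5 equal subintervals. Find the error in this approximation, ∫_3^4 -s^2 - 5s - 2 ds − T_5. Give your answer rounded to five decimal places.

0.00667

Exact integral: ∫_3^4 f(s) ds ≈ -31.8333333.
T_5 = -31.84.
Error ≈ -31.8333333 − (-31.84) ≈ 0.00667.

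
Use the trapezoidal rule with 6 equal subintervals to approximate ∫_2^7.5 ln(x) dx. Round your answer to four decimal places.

8.2000

Δx = (7.5 − 2)/6 = 11/12.
f(2) ≈ 0.6931, f(35/12) ≈ 1.0704, f(23/6) ≈ 1.3437, f(4.75) ≈ 1.5581, f(17/3) ≈ 1.7346, f(79/12) ≈ 1.8845, f(7.5) ≈ 2.0149.
T_6 = (Δx/2)·[f(x_0) + 2f(x_1) + ... + 2f(x_{5}) + f(x_6)].
Sum ≈ 8.2000.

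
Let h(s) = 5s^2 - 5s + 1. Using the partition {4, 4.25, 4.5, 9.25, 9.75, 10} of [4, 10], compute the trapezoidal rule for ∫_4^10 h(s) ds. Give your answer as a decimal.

Subinterval widths: 0.25, 0.25, 4.75, 0.5, 0.25.
h(4) = 61, h(4.25) = 70.0625, h(4.5) = 79.75, h(9.25) = 382.5625, h(9.75) = 427.5625, h(10) = 451.
On each subinterval the trapezoid contributes (Δs_i/2)·[h(s_{i-1}) + h(s_i)].
Sum = 1445.453125.

1445.453125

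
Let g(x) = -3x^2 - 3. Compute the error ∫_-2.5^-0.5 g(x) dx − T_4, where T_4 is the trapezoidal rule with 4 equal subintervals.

0.25

Exact integral: ∫_-2.5^-0.5 g(x) dx = -21.5.
T_4 = -21.75.
Error = -21.5 − (-21.75) = 0.25.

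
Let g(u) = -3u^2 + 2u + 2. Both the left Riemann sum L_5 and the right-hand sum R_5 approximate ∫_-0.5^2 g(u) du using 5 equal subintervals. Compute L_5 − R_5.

L_5 = 1.875.
R_5 = -1.25.
L_5 − R_5 = 3.125.

3.125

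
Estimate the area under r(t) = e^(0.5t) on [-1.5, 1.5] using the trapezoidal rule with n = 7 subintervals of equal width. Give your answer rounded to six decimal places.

Δt = (1.5 − (-1.5))/7 = 3/7.
r(-1.5) ≈ 0.472367, r(-15/14) ≈ 0.585251, r(-9/14) ≈ 0.725112, r(-3/14) ≈ 0.898397, r(3/14) ≈ 1.113093, r(9/14) ≈ 1.379096, r(15/14) ≈ 1.708668, r(1.5) ≈ 2.117000.
T_7 = (Δt/2)·[r(t_0) + 2r(t_1) + ... + 2r(t_{6}) + r(t_7)].
Sum ≈ 3.301844.

3.301844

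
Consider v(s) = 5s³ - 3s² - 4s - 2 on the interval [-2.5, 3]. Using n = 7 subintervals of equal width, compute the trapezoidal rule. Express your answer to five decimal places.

Δs = (3 − (-2.5))/7 = 11/14.
v(-2.5) = -88.875, v(-12/7) = -9998/343, v(-13/14) = -13379/2744, v(-1/7) = -516/343, v(9/14) = -12301/2744, v(10/7) = 254/343, v(31/14) = 78801/2744, v(3) = 94.
T_7 = (Δs/2)·[v(s_0) + 2v(s_1) + ... + 2v(s_{6}) + v(s_7)].
Sum ≈ -6.27870.

-6.27870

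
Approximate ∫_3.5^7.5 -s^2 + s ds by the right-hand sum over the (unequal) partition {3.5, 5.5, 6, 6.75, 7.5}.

Subinterval widths: 2, 0.5, 0.75, 0.75.
Right endpoints: 5.5, 6, 6.75, 7.5.
f(5.5) = -24.75, f(6) = -30, f(6.75) = -38.8125, f(7.5) = -48.75.
Sum = Σ Δs_i · f(s_i).
Sum = -130.171875.

-130.171875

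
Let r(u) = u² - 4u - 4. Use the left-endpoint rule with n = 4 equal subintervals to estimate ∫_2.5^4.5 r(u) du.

-12.25

Δu = (4.5 − 2.5)/4 = 0.5.
Left endpoints: 2.5, 3, 3.5, 4.
r(2.5) = -7.75, r(3) = -7, r(3.5) = -5.75, r(4) = -4.
Sum = Δu · [r(2.5) + r(3) + r(3.5) + r(4)].
Sum = -12.25.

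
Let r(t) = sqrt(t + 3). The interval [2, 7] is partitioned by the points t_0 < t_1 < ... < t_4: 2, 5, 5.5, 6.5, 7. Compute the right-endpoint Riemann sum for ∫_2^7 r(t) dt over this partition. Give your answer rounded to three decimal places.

Subinterval widths: 3, 0.5, 1, 0.5.
Right endpoints: 5, 5.5, 6.5, 7.
r(5) ≈ 2.828, r(5.5) ≈ 2.915, r(6.5) ≈ 3.082, r(7) ≈ 3.162.
Sum = Σ Δt_i · r(t_i).
Sum ≈ 14.606.

14.606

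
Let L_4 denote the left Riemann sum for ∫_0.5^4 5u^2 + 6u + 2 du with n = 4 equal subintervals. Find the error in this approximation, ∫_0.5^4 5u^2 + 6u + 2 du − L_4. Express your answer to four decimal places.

41.4076

Exact integral: ∫_0.5^4 f(u) du ≈ 160.708333.
L_4 = 119.30078125.
Error ≈ 160.708333 − 119.30078125 ≈ 41.4076.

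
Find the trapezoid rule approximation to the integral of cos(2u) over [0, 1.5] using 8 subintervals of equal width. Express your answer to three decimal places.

Δu = (1.5 − 0)/8 = 0.1875.
f(0) ≈ 1.000, f(0.1875) ≈ 0.931, f(0.375) ≈ 0.732, f(0.5625) ≈ 0.431, f(0.75) ≈ 0.071, f(0.9375) ≈ -0.300, f(1.125) ≈ -0.628, f(1.3125) ≈ -0.870, f(1.5) ≈ -0.990.
T_8 = (Δu/2)·[f(u_0) + 2f(u_1) + ... + 2f(u_{7}) + f(u_8)].
Sum ≈ 0.070.

0.070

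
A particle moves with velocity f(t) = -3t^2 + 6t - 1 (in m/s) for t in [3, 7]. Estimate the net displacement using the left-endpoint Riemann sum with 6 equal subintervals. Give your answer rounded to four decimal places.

Δt = (7 − 3)/6 = 2/3.
Left endpoints: 3, 11/3, 13/3, 5, 17/3, 19/3.
f(3) = -10, f(11/3) = -58/3, f(13/3) = -94/3, f(5) = -46, f(17/3) = -190/3, f(19/3) = -250/3.
Sum = Δt · [f(3) + f(11/3) + f(13/3) + ...].
Sum ≈ -168.8889.

-168.8889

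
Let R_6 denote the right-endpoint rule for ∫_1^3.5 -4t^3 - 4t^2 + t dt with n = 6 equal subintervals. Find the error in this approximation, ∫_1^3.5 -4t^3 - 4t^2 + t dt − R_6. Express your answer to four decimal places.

45.9925

Exact integral: ∫_1^3.5 f(t) dt ≈ -199.270833.
R_6 ≈ -245.263310.
Error ≈ -199.270833 − (-245.263310) ≈ 45.9925.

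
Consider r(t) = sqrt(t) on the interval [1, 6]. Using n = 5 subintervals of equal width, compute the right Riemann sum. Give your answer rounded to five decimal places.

9.83182

Δt = (6 − 1)/5 = 1.
Right endpoints: 2, 3, 4, 5, 6.
r(2) ≈ 1.41421, r(3) ≈ 1.73205, r(4) ≈ 2.00000, r(5) ≈ 2.23607, r(6) ≈ 2.44949.
Sum = Δt · [r(2) + r(3) + r(4) + r(5) + r(6)].
Sum ≈ 9.83182.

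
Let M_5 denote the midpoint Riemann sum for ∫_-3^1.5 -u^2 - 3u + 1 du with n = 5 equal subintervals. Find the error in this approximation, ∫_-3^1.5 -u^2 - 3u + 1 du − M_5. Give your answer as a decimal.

-0.30375

Exact integral: ∫_-3^1.5 f(u) du = 4.5.
M_5 = 4.80375.
Error = 4.5 − 4.80375 = -0.30375.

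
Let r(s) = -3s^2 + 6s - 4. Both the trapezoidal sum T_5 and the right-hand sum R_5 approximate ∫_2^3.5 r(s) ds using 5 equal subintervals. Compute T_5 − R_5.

T_5 = -16.1925.
R_5 = -18.555.
T_5 − R_5 = 2.3625.

2.3625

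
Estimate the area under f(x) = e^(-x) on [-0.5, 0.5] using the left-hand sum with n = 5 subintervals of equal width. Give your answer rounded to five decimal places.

Δx = (0.5 − (-0.5))/5 = 0.2.
Left endpoints: -0.5, -0.3, -0.1, 0.1, 0.3.
f(-0.5) ≈ 1.64872, f(-0.3) ≈ 1.34986, f(-0.1) ≈ 1.10517, f(0.1) ≈ 0.90484, f(0.3) ≈ 0.74082.
Sum = Δx · [f(-0.5) + f(-0.3) + f(-0.1) + f(0.1) + f(0.3)].
Sum ≈ 1.14988.

1.14988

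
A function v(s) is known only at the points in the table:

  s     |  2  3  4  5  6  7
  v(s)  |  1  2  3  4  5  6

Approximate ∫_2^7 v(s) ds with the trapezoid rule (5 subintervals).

17.5

Δs = 1.
T_5 = (1/2)·[1 + 2·2 + 2·3 + 2·4 + 2·5 + 6] = 17.5.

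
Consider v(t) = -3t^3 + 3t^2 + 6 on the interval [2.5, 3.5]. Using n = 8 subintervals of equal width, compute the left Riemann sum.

-46.078125

Δt = (3.5 − 2.5)/8 = 0.125.
Left endpoints: 2.5, 2.625, 2.75, 2.875, 3, 3.125, 3.25, 3.375.
v(2.5) = -22.125, v(2.625) = -14127/512, v(2.75) = -33.703125, v(2.875) = -20733/512, v(3) = -48, v(3.125) = -28803/512, v(3.25) = -65.296875, v(3.375) = -38481/512.
Sum = Δt · [v(2.5) + v(2.625) + v(2.75) + ...].
Sum = -46.078125.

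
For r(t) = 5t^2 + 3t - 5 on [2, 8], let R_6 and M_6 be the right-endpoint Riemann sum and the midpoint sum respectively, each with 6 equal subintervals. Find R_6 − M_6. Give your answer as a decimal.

R_6 = 1064.
M_6 = 897.5.
R_6 − M_6 = 166.5.

166.5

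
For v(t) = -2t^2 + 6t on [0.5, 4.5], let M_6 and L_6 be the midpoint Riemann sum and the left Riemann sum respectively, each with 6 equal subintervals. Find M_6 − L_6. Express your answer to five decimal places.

-4.44444

M_6 ≈ -0.3703704.
L_6 ≈ 4.0740741.
M_6 − L_6 ≈ -4.44444.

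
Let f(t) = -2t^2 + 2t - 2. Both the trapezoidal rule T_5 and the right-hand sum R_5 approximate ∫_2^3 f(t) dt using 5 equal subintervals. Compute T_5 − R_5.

0.8

T_5 = -9.68.
R_5 = -10.48.
T_5 − R_5 = 0.8.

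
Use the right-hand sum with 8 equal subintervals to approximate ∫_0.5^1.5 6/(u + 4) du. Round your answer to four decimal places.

Δu = (1.5 − 0.5)/8 = 0.125.
Right endpoints: 0.625, 0.75, 0.875, 1, 1.125, 1.25, 1.375, 1.5.
f(0.625) = 48/37, f(0.75) = 24/19, f(0.875) = 16/13, f(1) = 1.2, f(1.125) = 48/41, f(1.25) = 8/7, f(1.375) = 48/43, f(1.5) = 12/11.
Sum = Δu · [f(0.625) + f(0.75) + f(0.875) + ...].
Sum ≈ 1.1890.

1.1890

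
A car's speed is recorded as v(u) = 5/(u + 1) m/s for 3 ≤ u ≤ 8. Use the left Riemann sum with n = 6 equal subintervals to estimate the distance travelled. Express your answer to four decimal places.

Δu = (8 − 3)/6 = 5/6.
Left endpoints: 3, 23/6, 14/3, 5.5, 19/3, 43/6.
v(3) = 1.25, v(23/6) = 30/29, v(14/3) = 15/17, v(5.5) = 10/13, v(19/3) = 15/22, v(43/6) = 30/49.
Sum = Δu · [v(3) + v(23/6) + v(14/3) + ...].
Sum ≈ 4.3584.

4.3584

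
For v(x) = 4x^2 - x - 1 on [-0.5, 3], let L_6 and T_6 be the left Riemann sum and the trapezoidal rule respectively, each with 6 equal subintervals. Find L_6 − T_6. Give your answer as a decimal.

-9.1875

L_6 ≈ 19.8981481.
T_6 ≈ 29.0856481.
L_6 − T_6 = -9.1875.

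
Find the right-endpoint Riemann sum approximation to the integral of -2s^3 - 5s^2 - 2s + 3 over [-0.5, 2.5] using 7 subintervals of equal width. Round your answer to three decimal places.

Δs = (2.5 − (-0.5))/7 = 3/7.
Right endpoints: -1/14, 5/14, 11/14, 17/14, 23/14, 29/14, 2.5.
f(-1/14) = 2139/686, f(5/14) = 534/343, f(11/14) = -1803/686, f(17/14) = -3561/343, f(23/14) = -15537/686, f(29/14) = -13848/343, f(2.5) = -64.5.
Sum = Δs · [f(-1/14) + f(5/14) + f(11/14) + ...].
Sum ≈ -58.224.

-58.224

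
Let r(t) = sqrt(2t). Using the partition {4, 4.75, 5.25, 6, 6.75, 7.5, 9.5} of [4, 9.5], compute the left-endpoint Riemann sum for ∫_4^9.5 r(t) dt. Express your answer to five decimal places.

19.19242

Subinterval widths: 0.75, 0.5, 0.75, 0.75, 0.75, 2.
Left endpoints: 4, 4.75, 5.25, 6, 6.75, 7.5.
r(4) ≈ 2.82843, r(4.75) ≈ 3.08221, r(5.25) ≈ 3.24037, r(6) ≈ 3.46410, r(6.75) ≈ 3.67423, r(7.5) ≈ 3.87298.
Sum = Σ Δt_i · r(t_i).
Sum ≈ 19.19242.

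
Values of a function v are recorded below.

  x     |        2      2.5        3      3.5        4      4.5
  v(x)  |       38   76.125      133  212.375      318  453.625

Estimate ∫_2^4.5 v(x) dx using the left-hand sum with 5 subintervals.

Δx = 0.5.
Sum = 0.5·[38 + 76.125 + 133 + 212.375 + 318] = 388.75.

388.75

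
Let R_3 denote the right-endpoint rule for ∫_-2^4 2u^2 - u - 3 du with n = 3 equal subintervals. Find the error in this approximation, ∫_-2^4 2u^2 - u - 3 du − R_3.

-26

Exact integral: ∫_-2^4 f(u) du = 24.
R_3 = 50.
Error = 24 − 50 = -26.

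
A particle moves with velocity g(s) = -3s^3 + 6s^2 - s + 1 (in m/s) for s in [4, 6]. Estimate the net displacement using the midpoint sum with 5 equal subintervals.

-482.96

Δs = (6 − 4)/5 = 0.4.
Midpoints: 4.2, 4.6, 5, 5.4, 5.8.
g(4.2) = -119.624, g(4.6) = -168.648, g(5) = -229, g(5.4) = -301.832, g(5.8) = -388.296.
Sum = Δs · [g(4.2) + g(4.6) + g(5) + g(5.4) + g(5.8)].
Sum = -482.96.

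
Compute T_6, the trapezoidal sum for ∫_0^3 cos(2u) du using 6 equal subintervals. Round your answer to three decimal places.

-0.128

Δu = (3 − 0)/6 = 0.5.
f(0) ≈ 1.000, f(0.5) ≈ 0.540, f(1) ≈ -0.416, f(1.5) ≈ -0.990, f(2) ≈ -0.654, f(2.5) ≈ 0.284, f(3) ≈ 0.960.
T_6 = (Δu/2)·[f(u_0) + 2f(u_1) + ... + 2f(u_{5}) + f(u_6)].
Sum ≈ -0.128.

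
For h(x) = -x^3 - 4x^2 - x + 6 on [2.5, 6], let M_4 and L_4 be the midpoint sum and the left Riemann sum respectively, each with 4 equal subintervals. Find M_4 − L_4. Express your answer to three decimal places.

M_4 ≈ -571.53564.
L_4 ≈ -441.49902.
M_4 − L_4 ≈ -130.037.

-130.037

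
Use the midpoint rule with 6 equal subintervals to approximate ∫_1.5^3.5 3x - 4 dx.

7

Δx = (3.5 − 1.5)/6 = 1/3.
Midpoints: 5/3, 2, 7/3, 8/3, 3, 10/3.
f(5/3) = 1, f(2) = 2, f(7/3) = 3, f(8/3) = 4, f(3) = 5, f(10/3) = 6.
Sum = Δx · [f(5/3) + f(2) + f(7/3) + ...].
Sum = 7.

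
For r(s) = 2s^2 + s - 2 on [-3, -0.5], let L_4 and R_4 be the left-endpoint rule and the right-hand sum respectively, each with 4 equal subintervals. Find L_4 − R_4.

L_4 = 13.5546875.
R_4 = 4.1796875.
L_4 − R_4 = 9.375.

9.375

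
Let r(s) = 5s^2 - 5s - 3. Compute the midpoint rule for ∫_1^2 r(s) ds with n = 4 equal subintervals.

1.140625

Δs = (2 − 1)/4 = 0.25.
Midpoints: 1.125, 1.375, 1.625, 1.875.
r(1.125) = -2.296875, r(1.375) = -0.421875, r(1.625) = 2.078125, r(1.875) = 5.203125.
Sum = Δs · [r(1.125) + r(1.375) + r(1.625) + r(1.875)].
Sum = 1.140625.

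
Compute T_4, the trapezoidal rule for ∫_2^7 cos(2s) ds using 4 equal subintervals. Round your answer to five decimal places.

Δs = (7 − 2)/4 = 1.25.
f(2) ≈ -0.65364, f(3.25) ≈ 0.97659, f(4.5) ≈ -0.91113, f(5.75) ≈ 0.48330, f(7) ≈ 0.13674.
T_4 = (Δs/2)·[f(s_0) + 2f(s_1) + 2f(s_2) + 2f(s_3) + f(s_4)].
Sum ≈ 0.36289.

0.36289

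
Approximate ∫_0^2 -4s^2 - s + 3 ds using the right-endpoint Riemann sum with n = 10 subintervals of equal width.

-8.52

Δs = (2 − 0)/10 = 0.2.
Right endpoints: 0.2, 0.4, 0.6, 0.8, 1, 1.2, 1.4, 1.6, 1.8, 2.
f(0.2) = 2.64, f(0.4) = 1.96, f(0.6) = 0.96, f(0.8) = -0.36, f(1) = -2, f(1.2) = -3.96, f(1.4) = -6.24, f(1.6) = -8.84, f(1.8) = -11.76, f(2) = -15.
Sum = Δs · [f(0.2) + f(0.4) + f(0.6) + ...].
Sum = -8.52.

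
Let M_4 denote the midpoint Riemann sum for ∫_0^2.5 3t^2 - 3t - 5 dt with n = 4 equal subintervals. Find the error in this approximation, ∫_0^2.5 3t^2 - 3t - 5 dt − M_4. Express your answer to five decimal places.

0.24414

Exact integral: ∫_0^2.5 f(t) dt = -6.25.
M_4 ≈ -6.4941406.
Error ≈ -6.25 − (-6.4941406) ≈ 0.24414.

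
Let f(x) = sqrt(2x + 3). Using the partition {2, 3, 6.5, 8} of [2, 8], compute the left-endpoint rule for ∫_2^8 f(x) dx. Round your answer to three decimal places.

Subinterval widths: 1, 3.5, 1.5.
Left endpoints: 2, 3, 6.5.
f(2) ≈ 2.646, f(3) ≈ 3.000, f(6.5) ≈ 4.000.
Sum = Σ Δx_i · f(x_i).
Sum ≈ 19.146.

19.146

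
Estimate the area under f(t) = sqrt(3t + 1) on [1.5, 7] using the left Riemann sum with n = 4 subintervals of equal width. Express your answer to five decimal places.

Δt = (7 − 1.5)/4 = 1.375.
Left endpoints: 1.5, 2.875, 4.25, 5.625.
f(1.5) ≈ 2.34521, f(2.875) ≈ 3.10242, f(4.25) ≈ 3.70810, f(5.625) ≈ 4.22788.
Sum = Δt · [f(1.5) + f(2.875) + f(4.25) + f(5.625)].
Sum ≈ 18.40246.

18.40246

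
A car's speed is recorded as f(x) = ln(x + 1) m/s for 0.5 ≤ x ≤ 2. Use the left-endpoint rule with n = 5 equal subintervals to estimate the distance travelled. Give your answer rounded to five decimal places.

1.08117

Δx = (2 − 0.5)/5 = 0.3.
Left endpoints: 0.5, 0.8, 1.1, 1.4, 1.7.
f(0.5) ≈ 0.40547, f(0.8) ≈ 0.58779, f(1.1) ≈ 0.74194, f(1.4) ≈ 0.87547, f(1.7) ≈ 0.99325.
Sum = Δx · [f(0.5) + f(0.8) + f(1.1) + f(1.4) + f(1.7)].
Sum ≈ 1.08117.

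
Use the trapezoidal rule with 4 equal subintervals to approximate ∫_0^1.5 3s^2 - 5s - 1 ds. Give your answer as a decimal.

-3.64453125

Δs = (1.5 − 0)/4 = 0.375.
f(0) = -1, f(0.375) = -2.453125, f(0.75) = -3.0625, f(1.125) = -2.828125, f(1.5) = -1.75.
T_4 = (Δs/2)·[f(s_0) + 2f(s_1) + 2f(s_2) + 2f(s_3) + f(s_4)].
Sum = -3.64453125.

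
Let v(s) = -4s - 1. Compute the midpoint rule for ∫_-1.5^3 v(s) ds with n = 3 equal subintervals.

-18

Δs = (3 − (-1.5))/3 = 1.5.
Midpoints: -0.75, 0.75, 2.25.
v(-0.75) = 2, v(0.75) = -4, v(2.25) = -10.
Sum = Δs · [v(-0.75) + v(0.75) + v(2.25)].
Sum = -18.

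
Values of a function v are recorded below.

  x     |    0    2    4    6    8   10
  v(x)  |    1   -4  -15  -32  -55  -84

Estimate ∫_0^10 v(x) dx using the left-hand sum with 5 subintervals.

Δx = 2.
Sum = 2·[1 + (-4) + (-15) + (-32) + (-55)] = -210.

-210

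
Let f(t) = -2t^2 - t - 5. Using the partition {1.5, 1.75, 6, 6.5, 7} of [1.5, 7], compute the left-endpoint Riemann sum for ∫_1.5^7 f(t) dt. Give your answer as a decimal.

-146.96875

Subinterval widths: 0.25, 4.25, 0.5, 0.5.
Left endpoints: 1.5, 1.75, 6, 6.5.
f(1.5) = -11, f(1.75) = -12.875, f(6) = -83, f(6.5) = -96.
Sum = Σ Δt_i · f(t_i).
Sum = -146.96875.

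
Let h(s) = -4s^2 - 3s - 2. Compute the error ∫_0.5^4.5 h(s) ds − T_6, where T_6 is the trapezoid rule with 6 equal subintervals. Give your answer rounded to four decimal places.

Exact integral: ∫_0.5^4.5 h(s) ds ≈ -159.333333.
T_6 ≈ -160.518519.
Error ≈ -159.333333 − (-160.518519) ≈ 1.1852.

1.1852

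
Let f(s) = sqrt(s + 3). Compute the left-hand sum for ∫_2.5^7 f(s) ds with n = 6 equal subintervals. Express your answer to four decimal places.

12.1738

Δs = (7 − 2.5)/6 = 0.75.
Left endpoints: 2.5, 3.25, 4, 4.75, 5.5, 6.25.
f(2.5) ≈ 2.3452, f(3.25) ≈ 2.5000, f(4) ≈ 2.6458, f(4.75) ≈ 2.7839, f(5.5) ≈ 2.9155, f(6.25) ≈ 3.0414.
Sum = Δs · [f(2.5) + f(3.25) + f(4) + ...].
Sum ≈ 12.1738.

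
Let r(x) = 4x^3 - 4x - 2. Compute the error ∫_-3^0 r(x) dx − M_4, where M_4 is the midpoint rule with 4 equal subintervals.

-2.53125

Exact integral: ∫_-3^0 r(x) dx = -69.
M_4 = -66.46875.
Error = -69 − (-66.46875) = -2.53125.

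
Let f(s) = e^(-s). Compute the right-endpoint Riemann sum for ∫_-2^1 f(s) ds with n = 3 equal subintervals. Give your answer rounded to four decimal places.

4.0862

Δs = (1 − (-2))/3 = 1.
Right endpoints: -1, 0, 1.
f(-1) ≈ 2.7183, f(0) ≈ 1.0000, f(1) ≈ 0.3679.
Sum = Δs · [f(-1) + f(0) + f(1)].
Sum ≈ 4.0862.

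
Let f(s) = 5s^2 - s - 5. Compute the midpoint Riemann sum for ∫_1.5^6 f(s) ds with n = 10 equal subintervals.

Δs = (6 − 1.5)/10 = 0.45.
Midpoints: 1.725, 2.175, 2.625, 3.075, 3.525, 3.975, 4.425, 4.875, 5.325, 5.775.
f(1.725) = 8.153125, f(2.175) = 16.478125, f(2.625) = 26.828125, f(3.075) = 39.203125, f(3.525) = 53.603125, f(3.975) = 70.028125, f(4.425) = 88.478125, f(4.875) = 108.953125, f(5.325) = 131.453125, f(5.775) = 155.978125.
Sum = Δs · [f(1.725) + f(2.175) + f(2.625) + ...].
Sum = 314.6203125.

314.6203125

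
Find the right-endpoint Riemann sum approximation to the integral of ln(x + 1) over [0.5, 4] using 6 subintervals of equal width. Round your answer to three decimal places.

Δx = (4 − 0.5)/6 = 7/12.
Right endpoints: 13/12, 5/3, 2.25, 17/6, 41/12, 4.
f(13/12) ≈ 0.734, f(5/3) ≈ 0.981, f(2.25) ≈ 1.179, f(17/6) ≈ 1.344, f(41/12) ≈ 1.485, f(4) ≈ 1.609.
Sum = Δx · [f(13/12) + f(5/3) + f(2.25) + ...].
Sum ≈ 4.277.

4.277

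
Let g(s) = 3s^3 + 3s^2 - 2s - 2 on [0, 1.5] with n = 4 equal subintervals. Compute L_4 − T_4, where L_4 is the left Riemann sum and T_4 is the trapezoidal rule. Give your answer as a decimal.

-2.6015625

L_4 ≈ -0.336914.
T_4 ≈ 2.264648.
L_4 − T_4 = -2.6015625.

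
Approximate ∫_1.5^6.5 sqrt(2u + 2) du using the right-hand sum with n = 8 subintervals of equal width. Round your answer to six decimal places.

16.143531

Δu = (6.5 − 1.5)/8 = 0.625.
Right endpoints: 2.125, 2.75, 3.375, 4, 4.625, 5.25, 5.875, 6.5.
f(2.125) ≈ 2.500000, f(2.75) ≈ 2.738613, f(3.375) ≈ 2.958040, f(4) ≈ 3.162278, f(4.625) ≈ 3.354102, f(5.25) ≈ 3.535534, f(5.875) ≈ 3.708099, f(6.5) ≈ 3.872983.
Sum = Δu · [f(2.125) + f(2.75) + f(3.375) + ...].
Sum ≈ 16.143531.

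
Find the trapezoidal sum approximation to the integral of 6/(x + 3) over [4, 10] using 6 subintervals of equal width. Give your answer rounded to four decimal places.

3.7215

Δx = (10 − 4)/6 = 1.
f(4) = 6/7, f(5) = 0.75, f(6) = 2/3, f(7) = 0.6, f(8) = 6/11, f(9) = 0.5, f(10) = 6/13.
T_6 = (Δx/2)·[f(x_0) + 2f(x_1) + ... + 2f(x_{5}) + f(x_6)].
Sum ≈ 3.7215.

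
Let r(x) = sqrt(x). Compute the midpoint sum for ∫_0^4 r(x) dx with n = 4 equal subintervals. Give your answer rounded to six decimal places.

5.383819

Δx = (4 − 0)/4 = 1.
Midpoints: 0.5, 1.5, 2.5, 3.5.
r(0.5) ≈ 0.707107, r(1.5) ≈ 1.224745, r(2.5) ≈ 1.581139, r(3.5) ≈ 1.870829.
Sum = Δx · [r(0.5) + r(1.5) + r(2.5) + r(3.5)].
Sum ≈ 5.383819.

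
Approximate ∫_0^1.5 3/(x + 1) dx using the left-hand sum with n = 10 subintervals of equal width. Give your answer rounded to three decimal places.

2.889

Δx = (1.5 − 0)/10 = 0.15.
Left endpoints: 0, 0.15, 0.3, 0.45, 0.6, 0.75, 0.9, 1.05, 1.2, 1.35.
f(0) = 3, f(0.15) = 60/23, f(0.3) = 30/13, f(0.45) = 60/29, f(0.6) = 1.875, f(0.75) = 12/7, f(0.9) = 30/19, f(1.05) = 60/41, f(1.2) = 15/11, f(1.35) = 60/47.
Sum = Δx · [f(0) + f(0.15) + f(0.3) + ...].
Sum ≈ 2.889.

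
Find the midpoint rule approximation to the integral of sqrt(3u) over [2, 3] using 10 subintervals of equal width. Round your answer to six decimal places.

Δu = (3 − 2)/10 = 0.1.
Midpoints: 2.05, 2.15, 2.25, 2.35, 2.45, 2.55, 2.65, 2.75, 2.85, 2.95.
f(2.05) ≈ 2.479919, f(2.15) ≈ 2.539685, f(2.25) ≈ 2.598076, f(2.35) ≈ 2.655184, f(2.45) ≈ 2.711088, f(2.55) ≈ 2.765863, f(2.65) ≈ 2.819574, f(2.75) ≈ 2.872281, f(2.85) ≈ 2.924038, f(2.95) ≈ 2.974895.
Sum = Δu · [f(2.05) + f(2.15) + f(2.25) + ...].
Sum ≈ 2.734060.

2.734060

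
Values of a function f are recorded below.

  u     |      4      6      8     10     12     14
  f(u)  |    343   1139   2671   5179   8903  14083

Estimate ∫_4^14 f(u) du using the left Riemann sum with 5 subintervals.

Δu = 2.
Sum = 2·[343 + 1139 + 2671 + 5179 + 8903] = 36470.

36470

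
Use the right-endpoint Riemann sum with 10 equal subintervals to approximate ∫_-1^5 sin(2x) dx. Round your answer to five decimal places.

0.29504

Δx = (5 − (-1))/10 = 0.6.
Right endpoints: -0.4, 0.2, 0.8, 1.4, 2, 2.6, 3.2, 3.8, 4.4, 5.
f(-0.4) ≈ -0.71736, f(0.2) ≈ 0.38942, f(0.8) ≈ 0.99957, f(1.4) ≈ 0.33499, f(2) ≈ -0.75680, f(2.6) ≈ -0.88345, f(3.2) ≈ 0.11655, f(3.8) ≈ 0.96792, f(4.4) ≈ 0.58492, f(5) ≈ -0.54402.
Sum = Δx · [f(-0.4) + f(0.2) + f(0.8) + ...].
Sum ≈ 0.29504.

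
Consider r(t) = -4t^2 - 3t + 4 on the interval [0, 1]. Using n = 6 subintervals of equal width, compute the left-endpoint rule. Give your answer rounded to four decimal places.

1.7315

Δt = (1 − 0)/6 = 1/6.
Left endpoints: 0, 1/6, 1/3, 0.5, 2/3, 5/6.
r(0) = 4, r(1/6) = 61/18, r(1/3) = 23/9, r(0.5) = 1.5, r(2/3) = 2/9, r(5/6) = -23/18.
Sum = Δt · [r(0) + r(1/6) + r(1/3) + ...].
Sum ≈ 1.7315.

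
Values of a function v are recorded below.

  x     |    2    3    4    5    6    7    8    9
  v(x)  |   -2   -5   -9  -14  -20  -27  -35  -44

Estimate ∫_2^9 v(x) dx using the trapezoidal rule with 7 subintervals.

Δx = 1.
T_7 = (1/2)·[(-2) + 2·(-5) + 2·(-9) + 2·(-14) + 2·(-20) + 2·(-27) + 2·(-35) + (-44)] = -133.

-133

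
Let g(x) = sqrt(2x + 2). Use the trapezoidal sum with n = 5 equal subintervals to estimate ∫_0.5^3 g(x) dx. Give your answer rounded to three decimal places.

Δx = (3 − 0.5)/5 = 0.5.
g(0.5) ≈ 1.732, g(1) ≈ 2.000, g(1.5) ≈ 2.236, g(2) ≈ 2.449, g(2.5) ≈ 2.646, g(3) ≈ 2.828.
T_5 = (Δx/2)·[g(x_0) + 2g(x_1) + ... + 2g(x_{4}) + g(x_5)].
Sum ≈ 5.806.

5.806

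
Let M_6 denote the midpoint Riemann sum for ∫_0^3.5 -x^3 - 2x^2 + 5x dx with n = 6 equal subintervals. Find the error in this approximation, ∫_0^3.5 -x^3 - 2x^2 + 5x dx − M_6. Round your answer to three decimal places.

-0.720

Exact integral: ∫_0^3.5 f(x) dx ≈ -35.47396.
M_6 ≈ -34.75441.
Error ≈ -35.47396 − (-34.75441) ≈ -0.720.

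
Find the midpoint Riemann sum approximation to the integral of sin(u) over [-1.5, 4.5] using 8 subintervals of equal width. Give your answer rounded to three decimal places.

0.288

Δu = (4.5 − (-1.5))/8 = 0.75.
Midpoints: -1.125, -0.375, 0.375, 1.125, 1.875, 2.625, 3.375, 4.125.
f(-1.125) ≈ -0.902, f(-0.375) ≈ -0.366, f(0.375) ≈ 0.366, f(1.125) ≈ 0.902, f(1.875) ≈ 0.954, f(2.625) ≈ 0.494, f(3.375) ≈ -0.231, f(4.125) ≈ -0.832.
Sum = Δu · [f(-1.125) + f(-0.375) + f(0.375) + ...].
Sum ≈ 0.288.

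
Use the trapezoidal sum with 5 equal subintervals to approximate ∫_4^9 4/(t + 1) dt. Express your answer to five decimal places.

2.78254

Δt = (9 − 4)/5 = 1.
f(4) = 0.8, f(5) = 2/3, f(6) = 4/7, f(7) = 0.5, f(8) = 4/9, f(9) = 0.4.
T_5 = (Δt/2)·[f(t_0) + 2f(t_1) + ... + 2f(t_{4}) + f(t_5)].
Sum ≈ 2.78254.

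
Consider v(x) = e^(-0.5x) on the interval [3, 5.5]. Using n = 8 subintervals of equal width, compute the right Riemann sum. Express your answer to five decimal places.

Δx = (5.5 − 3)/8 = 0.3125.
Right endpoints: 3.3125, 3.625, 3.9375, 4.25, 4.5625, 4.875, 5.1875, 5.5.
v(3.3125) ≈ 0.19085, v(3.625) ≈ 0.16325, v(3.9375) ≈ 0.13963, v(4.25) ≈ 0.11943, v(4.5625) ≈ 0.10216, v(4.875) ≈ 0.08738, v(5.1875) ≈ 0.07474, v(5.5) ≈ 0.06393.
Sum = Δx · [v(3.3125) + v(3.625) + v(3.9375) + ...].
Sum ≈ 0.29418.

0.29418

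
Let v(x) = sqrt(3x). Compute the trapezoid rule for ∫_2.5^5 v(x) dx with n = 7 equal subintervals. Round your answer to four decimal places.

Δx = (5 − 2.5)/7 = 5/14.
v(2.5) ≈ 2.7386, v(20/7) ≈ 2.9277, v(45/14) ≈ 3.1053, v(25/7) ≈ 3.2733, v(55/14) ≈ 3.4330, v(30/7) ≈ 3.5857, v(65/14) ≈ 3.7321, v(5) ≈ 3.8730.
T_7 = (Δx/2)·[v(x_0) + 2v(x_1) + ... + 2v(x_{6}) + v(x_7)].
Sum ≈ 8.3439.

8.3439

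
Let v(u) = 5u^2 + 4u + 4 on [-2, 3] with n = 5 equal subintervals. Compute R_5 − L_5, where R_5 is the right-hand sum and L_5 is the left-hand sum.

45

R_5 = 115.
L_5 = 70.
R_5 − L_5 = 45.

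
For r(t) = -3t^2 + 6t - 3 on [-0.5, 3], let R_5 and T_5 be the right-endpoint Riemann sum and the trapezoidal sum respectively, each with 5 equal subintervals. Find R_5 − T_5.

-1.8375

R_5 = -14.07.
T_5 = -12.2325.
R_5 − T_5 = -1.8375.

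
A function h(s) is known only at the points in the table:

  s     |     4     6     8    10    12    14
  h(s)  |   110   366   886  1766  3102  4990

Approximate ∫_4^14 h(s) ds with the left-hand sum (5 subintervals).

12460

Δs = 2.
Sum = 2·[110 + 366 + 886 + 1766 + 3102] = 12460.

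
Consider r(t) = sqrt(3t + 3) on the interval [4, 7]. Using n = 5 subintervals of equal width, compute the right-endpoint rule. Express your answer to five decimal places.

13.52331

Δt = (7 − 4)/5 = 0.6.
Right endpoints: 4.6, 5.2, 5.8, 6.4, 7.
r(4.6) ≈ 4.09878, r(5.2) ≈ 4.31277, r(5.8) ≈ 4.51664, r(6.4) ≈ 4.71169, r(7) ≈ 4.89898.
Sum = Δt · [r(4.6) + r(5.2) + r(5.8) + r(6.4) + r(7)].
Sum ≈ 13.52331.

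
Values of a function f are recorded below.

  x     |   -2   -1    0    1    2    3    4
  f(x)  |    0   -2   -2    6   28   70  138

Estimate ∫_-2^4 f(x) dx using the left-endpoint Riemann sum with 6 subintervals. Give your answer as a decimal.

100

Δx = 1.
Sum = 1·[0 + (-2) + (-2) + 6 + 28 + 70] = 100.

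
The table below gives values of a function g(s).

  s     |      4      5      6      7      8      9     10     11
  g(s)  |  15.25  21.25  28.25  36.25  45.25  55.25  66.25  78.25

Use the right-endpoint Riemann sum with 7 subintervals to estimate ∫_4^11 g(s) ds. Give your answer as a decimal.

330.75

Δs = 1.
Sum = 1·[21.25 + 28.25 + 36.25 + 45.25 + 55.25 + 66.25 + 78.25] = 330.75.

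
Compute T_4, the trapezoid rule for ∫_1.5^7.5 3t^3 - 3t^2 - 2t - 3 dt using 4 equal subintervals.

1963.125

Δt = (7.5 − 1.5)/4 = 1.5.
f(1.5) = -2.625, f(3) = 45, f(4.5) = 200.625, f(6) = 525, f(7.5) = 1078.875.
T_4 = (Δt/2)·[f(t_0) + 2f(t_1) + 2f(t_2) + 2f(t_3) + f(t_4)].
Sum = 1963.125.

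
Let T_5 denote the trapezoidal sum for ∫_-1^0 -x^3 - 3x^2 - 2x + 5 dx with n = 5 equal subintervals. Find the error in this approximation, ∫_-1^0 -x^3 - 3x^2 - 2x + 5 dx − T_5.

0.01

Exact integral: ∫_-1^0 f(x) dx = 5.25.
T_5 = 5.24.
Error = 5.25 − 5.24 = 0.01.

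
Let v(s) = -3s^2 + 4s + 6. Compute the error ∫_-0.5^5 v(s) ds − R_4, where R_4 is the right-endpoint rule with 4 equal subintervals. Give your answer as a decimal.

41.12109375

Exact integral: ∫_-0.5^5 v(s) ds = -42.625.
R_4 = -83.74609375.
Error = -42.625 − (-83.74609375) = 41.12109375.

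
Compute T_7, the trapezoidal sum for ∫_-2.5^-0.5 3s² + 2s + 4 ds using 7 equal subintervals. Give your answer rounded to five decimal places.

17.58163

Δs = (-0.5 − (-2.5))/7 = 2/7.
f(-2.5) = 17.75, f(-31/14) = 2799/196, f(-27/14) = 2215/196, f(-23/14) = 1727/196, f(-19/14) = 1335/196, f(-15/14) = 1039/196, f(-11/14) = 839/196, f(-0.5) = 3.75.
T_7 = (Δs/2)·[f(s_0) + 2f(s_1) + ... + 2f(s_{6}) + f(s_7)].
Sum ≈ 17.58163.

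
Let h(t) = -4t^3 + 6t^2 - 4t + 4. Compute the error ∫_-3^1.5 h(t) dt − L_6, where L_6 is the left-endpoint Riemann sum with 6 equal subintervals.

Exact integral: ∫_-3^1.5 h(t) dt = 168.1875.
L_6 = 242.015625.
Error = 168.1875 − 242.015625 = -73.828125.

-73.828125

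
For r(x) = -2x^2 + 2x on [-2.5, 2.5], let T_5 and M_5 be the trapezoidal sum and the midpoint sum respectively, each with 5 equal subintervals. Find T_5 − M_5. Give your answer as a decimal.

T_5 = -22.5.
M_5 = -20.
T_5 − M_5 = -2.5.

-2.5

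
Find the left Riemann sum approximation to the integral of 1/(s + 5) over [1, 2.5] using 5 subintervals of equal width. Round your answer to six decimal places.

Δs = (2.5 − 1)/5 = 0.3.
Left endpoints: 1, 1.3, 1.6, 1.9, 2.2.
f(1) = 1/6, f(1.3) = 10/63, f(1.6) = 5/33, f(1.9) = 10/69, f(2.2) = 5/36.
Sum = Δs · [f(1) + f(1.3) + f(1.6) + f(1.9) + f(2.2)].
Sum ≈ 0.228219.

0.228219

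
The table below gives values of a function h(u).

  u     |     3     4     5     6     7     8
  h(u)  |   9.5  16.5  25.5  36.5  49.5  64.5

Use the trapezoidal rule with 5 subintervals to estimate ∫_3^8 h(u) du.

Δu = 1.
T_5 = (1/2)·[9.5 + 2·16.5 + 2·25.5 + 2·36.5 + 2·49.5 + 64.5] = 165.

165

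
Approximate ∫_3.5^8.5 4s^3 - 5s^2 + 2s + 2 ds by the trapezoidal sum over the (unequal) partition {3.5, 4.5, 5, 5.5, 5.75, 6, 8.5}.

Subinterval widths: 1, 0.5, 0.5, 0.25, 0.25, 2.5.
f(3.5) = 119.25, f(4.5) = 274.25, f(5) = 387, f(5.5) = 527.25, f(5.75) = 608.625, f(6) = 698, f(8.5) = 2114.25.
On each subinterval the trapezoid contributes (Δs_i/2)·[f(s_{i-1}) + f(s_i)].
Sum = 4411.25.

4411.25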